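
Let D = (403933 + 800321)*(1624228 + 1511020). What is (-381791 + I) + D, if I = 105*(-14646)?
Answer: 3775633025371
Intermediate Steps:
D = 3775634944992 (D = 1204254*3135248 = 3775634944992)
I = -1537830
(-381791 + I) + D = (-381791 - 1537830) + 3775634944992 = -1919621 + 3775634944992 = 3775633025371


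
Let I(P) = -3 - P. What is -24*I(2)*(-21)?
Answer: -2520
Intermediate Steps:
-24*I(2)*(-21) = -24*(-3 - 1*2)*(-21) = -24*(-3 - 2)*(-21) = -24*(-5)*(-21) = 120*(-21) = -2520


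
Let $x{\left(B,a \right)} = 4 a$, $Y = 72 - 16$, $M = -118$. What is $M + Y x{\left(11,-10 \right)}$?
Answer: $-2358$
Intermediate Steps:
$Y = 56$ ($Y = 72 - 16 = 56$)
$M + Y x{\left(11,-10 \right)} = -118 + 56 \cdot 4 \left(-10\right) = -118 + 56 \left(-40\right) = -118 - 2240 = -2358$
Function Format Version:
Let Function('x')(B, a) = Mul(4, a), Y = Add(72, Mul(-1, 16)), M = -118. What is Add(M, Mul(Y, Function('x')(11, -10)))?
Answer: -2358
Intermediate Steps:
Y = 56 (Y = Add(72, -16) = 56)
Add(M, Mul(Y, Function('x')(11, -10))) = Add(-118, Mul(56, Mul(4, -10))) = Add(-118, Mul(56, -40)) = Add(-118, -2240) = -2358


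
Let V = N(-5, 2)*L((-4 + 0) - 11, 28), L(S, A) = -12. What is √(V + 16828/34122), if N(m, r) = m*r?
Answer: √289858494/1551 ≈ 10.977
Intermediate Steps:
V = 120 (V = -5*2*(-12) = -10*(-12) = 120)
√(V + 16828/34122) = √(120 + 16828/34122) = √(120 + 16828*(1/34122)) = √(120 + 8414/17061) = √(2055734/17061) = √289858494/1551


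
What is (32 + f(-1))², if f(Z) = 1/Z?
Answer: 961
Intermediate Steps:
(32 + f(-1))² = (32 + 1/(-1))² = (32 - 1)² = 31² = 961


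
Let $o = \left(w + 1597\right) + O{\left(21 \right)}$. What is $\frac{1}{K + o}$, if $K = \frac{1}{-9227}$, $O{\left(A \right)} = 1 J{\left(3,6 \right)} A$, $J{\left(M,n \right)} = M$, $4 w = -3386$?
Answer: $\frac{18454}{15012327} \approx 0.0012293$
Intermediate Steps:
$w = - \frac{1693}{2}$ ($w = \frac{1}{4} \left(-3386\right) = - \frac{1693}{2} \approx -846.5$)
$O{\left(A \right)} = 3 A$ ($O{\left(A \right)} = 1 \cdot 3 A = 3 A$)
$K = - \frac{1}{9227} \approx -0.00010838$
$o = \frac{1627}{2}$ ($o = \left(- \frac{1693}{2} + 1597\right) + 3 \cdot 21 = \frac{1501}{2} + 63 = \frac{1627}{2} \approx 813.5$)
$\frac{1}{K + o} = \frac{1}{- \frac{1}{9227} + \frac{1627}{2}} = \frac{1}{\frac{15012327}{18454}} = \frac{18454}{15012327}$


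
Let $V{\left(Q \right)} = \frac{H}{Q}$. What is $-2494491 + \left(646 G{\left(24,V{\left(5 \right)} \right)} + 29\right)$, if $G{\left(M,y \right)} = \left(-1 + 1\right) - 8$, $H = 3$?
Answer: $-2499630$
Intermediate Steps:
$V{\left(Q \right)} = \frac{3}{Q}$
$G{\left(M,y \right)} = -8$ ($G{\left(M,y \right)} = 0 - 8 = -8$)
$-2494491 + \left(646 G{\left(24,V{\left(5 \right)} \right)} + 29\right) = -2494491 + \left(646 \left(-8\right) + 29\right) = -2494491 + \left(-5168 + 29\right) = -2494491 - 5139 = -2499630$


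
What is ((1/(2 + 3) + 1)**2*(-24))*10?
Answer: -1728/5 ≈ -345.60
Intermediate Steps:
((1/(2 + 3) + 1)**2*(-24))*10 = ((1/5 + 1)**2*(-24))*10 = ((6/5)**2*(-24))*10 = ((36/25)*(-24))*10 = -864/25*10 = -1728/5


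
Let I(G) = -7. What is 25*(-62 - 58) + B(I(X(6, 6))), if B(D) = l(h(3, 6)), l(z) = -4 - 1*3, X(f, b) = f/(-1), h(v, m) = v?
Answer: -3007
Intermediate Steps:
X(f, b) = -f (X(f, b) = f*(-1) = -f)
l(z) = -7 (l(z) = -4 - 3 = -7)
B(D) = -7
25*(-62 - 58) + B(I(X(6, 6))) = 25*(-62 - 58) - 7 = 25*(-120) - 7 = -3000 - 7 = -3007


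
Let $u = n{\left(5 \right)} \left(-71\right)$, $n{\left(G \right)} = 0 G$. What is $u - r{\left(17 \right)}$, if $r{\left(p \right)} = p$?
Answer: $-17$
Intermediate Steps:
$n{\left(G \right)} = 0$
$u = 0$ ($u = 0 \left(-71\right) = 0$)
$u - r{\left(17 \right)} = 0 - 17 = -17$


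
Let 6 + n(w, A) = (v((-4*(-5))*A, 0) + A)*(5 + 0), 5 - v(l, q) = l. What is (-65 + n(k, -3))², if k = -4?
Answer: 57121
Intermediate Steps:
v(l, q) = 5 - l
n(w, A) = 19 - 95*A (n(w, A) = -6 + ((5 - (-4*(-5))*A) + A)*(5 + 0) = -6 + ((5 - 20*A) + A)*5 = -6 + (5 - 19*A)*5 = -6 + (25 - 95*A) = 19 - 95*A)
(-65 + n(k, -3))² = (-65 + (19 - 95*(-3)))² = (-65 + (19 + 285))² = (-65 + 304)² = 239² = 57121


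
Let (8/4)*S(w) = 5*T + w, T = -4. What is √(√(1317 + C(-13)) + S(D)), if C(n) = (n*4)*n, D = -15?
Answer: √(-70 + 4*√1993)/2 ≈ 5.2099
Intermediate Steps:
C(n) = 4*n² (C(n) = (4*n)*n = 4*n²)
S(w) = -10 + w/2 (S(w) = (5*(-4) + w)/2 = (-20 + w)/2 = -10 + w/2)
√(√(1317 + C(-13)) + S(D)) = √(√(1317 + 4*(-13)²) + (-10 + (½)*(-15))) = √(√(1317 + 4*169) + (-10 - 15/2)) = √(√(1317 + 676) - 35/2) = √(√1993 - 35/2) = √(-35/2 + √1993)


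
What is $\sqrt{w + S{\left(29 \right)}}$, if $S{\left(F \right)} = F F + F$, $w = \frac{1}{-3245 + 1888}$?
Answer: $\frac{\sqrt{1602059273}}{1357} \approx 29.496$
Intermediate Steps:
$w = - \frac{1}{1357}$ ($w = \frac{1}{-1357} = - \frac{1}{1357} \approx -0.00073692$)
$S{\left(F \right)} = F + F^{2}$ ($S{\left(F \right)} = F^{2} + F = F + F^{2}$)
$\sqrt{w + S{\left(29 \right)}} = \sqrt{- \frac{1}{1357} + 29 \left(1 + 29\right)} = \sqrt{- \frac{1}{1357} + 29 \cdot 30} = \sqrt{- \frac{1}{1357} + 870} = \sqrt{\frac{1180589}{1357}} = \frac{\sqrt{1602059273}}{1357}$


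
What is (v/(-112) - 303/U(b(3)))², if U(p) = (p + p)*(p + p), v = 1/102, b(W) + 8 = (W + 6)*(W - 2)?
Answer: 748863506161/130507776 ≈ 5738.1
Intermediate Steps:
b(W) = -8 + (-2 + W)*(6 + W) (b(W) = -8 + (W + 6)*(W - 2) = -8 + (6 + W)*(-2 + W) = -8 + (-2 + W)*(6 + W))
v = 1/102 ≈ 0.0098039
U(p) = 4*p² (U(p) = (2*p)*(2*p) = 4*p²)
(v/(-112) - 303/U(b(3)))² = ((1/102)/(-112) - 303*1/(4*(-20 + 3² + 4*3)²))² = ((1/102)*(-1/112) - 303*1/(4*(-20 + 9 + 12)²))² = (-1/11424 - 303/(4*1²))² = (-1/11424 - 303/(4*1))² = (-1/11424 - 303/4)² = (-865369/11424)² = 748863506161/130507776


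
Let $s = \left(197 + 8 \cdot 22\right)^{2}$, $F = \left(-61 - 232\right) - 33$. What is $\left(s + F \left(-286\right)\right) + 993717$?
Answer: $1226082$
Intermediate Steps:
$F = -326$ ($F = -293 - 33 = -326$)
$s = 139129$ ($s = \left(197 + 176\right)^{2} = 373^{2} = 139129$)
$\left(s + F \left(-286\right)\right) + 993717 = \left(139129 - -93236\right) + 993717 = \left(139129 + 93236\right) + 993717 = 232365 + 993717 = 1226082$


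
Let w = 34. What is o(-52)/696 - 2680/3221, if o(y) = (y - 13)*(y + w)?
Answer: 317215/373636 ≈ 0.84900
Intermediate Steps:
o(y) = (-13 + y)*(34 + y) (o(y) = (y - 13)*(y + 34) = (-13 + y)*(34 + y))
o(-52)/696 - 2680/3221 = (-442 + (-52)² + 21*(-52))/696 - 2680/3221 = (-442 + 2704 - 1092)*(1/696) - 2680*1/3221 = 1170*(1/696) - 2680/3221 = 195/116 - 2680/3221 = 317215/373636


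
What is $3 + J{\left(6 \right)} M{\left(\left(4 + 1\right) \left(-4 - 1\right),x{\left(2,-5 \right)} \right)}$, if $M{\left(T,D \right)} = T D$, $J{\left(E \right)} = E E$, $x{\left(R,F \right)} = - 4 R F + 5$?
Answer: $-40497$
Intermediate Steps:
$x{\left(R,F \right)} = 5 - 4 F R$ ($x{\left(R,F \right)} = - 4 F R + 5 = 5 - 4 F R$)
$J{\left(E \right)} = E^{2}$
$M{\left(T,D \right)} = D T$
$3 + J{\left(6 \right)} M{\left(\left(4 + 1\right) \left(-4 - 1\right),x{\left(2,-5 \right)} \right)} = 3 + 6^{2} \left(5 - \left(-20\right) 2\right) \left(4 + 1\right) \left(-4 - 1\right) = 3 + 36 \left(5 + 40\right) 5 \left(-5\right) = 3 + 36 \cdot 45 \left(-25\right) = 3 + 36 \left(-1125\right) = 3 - 40500 = -40497$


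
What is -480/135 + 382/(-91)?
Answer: -6350/819 ≈ -7.7534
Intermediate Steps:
-480/135 + 382/(-91) = -480*1/135 + 382*(-1/91) = -32/9 - 382/91 = -6350/819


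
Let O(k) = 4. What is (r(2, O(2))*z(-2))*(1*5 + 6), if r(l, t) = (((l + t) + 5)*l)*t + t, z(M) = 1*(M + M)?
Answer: -4048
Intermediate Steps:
z(M) = 2*M (z(M) = 1*(2*M) = 2*M)
r(l, t) = t + l*t*(5 + l + t) (r(l, t) = ((5 + l + t)*l)*t + t = (l*(5 + l + t))*t + t = l*t*(5 + l + t) + t = t + l*t*(5 + l + t))
(r(2, O(2))*z(-2))*(1*5 + 6) = ((4*(1 + 2² + 5*2 + 2*4))*(2*(-2)))*(1*5 + 6) = ((4*(1 + 4 + 10 + 8))*(-4))*(5 + 6) = ((4*23)*(-4))*11 = (92*(-4))*11 = -368*11 = -4048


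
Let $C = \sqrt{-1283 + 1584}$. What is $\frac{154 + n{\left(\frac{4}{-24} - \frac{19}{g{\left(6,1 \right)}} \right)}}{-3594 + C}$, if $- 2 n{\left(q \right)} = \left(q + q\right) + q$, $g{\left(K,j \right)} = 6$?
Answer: $- \frac{571446}{12916535} - \frac{159 \sqrt{301}}{12916535} \approx -0.044455$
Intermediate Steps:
$C = \sqrt{301} \approx 17.349$
$n{\left(q \right)} = - \frac{3 q}{2}$ ($n{\left(q \right)} = - \frac{\left(q + q\right) + q}{2} = - \frac{2 q + q}{2} = - \frac{3 q}{2}$)
$\frac{154 + n{\left(\frac{4}{-24} - \frac{19}{g{\left(6,1 \right)}} \right)}}{-3594 + C} = \frac{154 - \frac{3 \left(\frac{4}{-24} - \frac{19}{6}\right)}{2}}{-3594 + \sqrt{301}} = \frac{154 - \frac{3 \left(4 \left(- \frac{1}{24}\right) - \frac{19}{6}\right)}{2}}{-3594 + \sqrt{301}} = \frac{154 - \frac{3 \left(- \frac{1}{6} - \frac{19}{6}\right)}{2}}{-3594 + \sqrt{301}} = \frac{154 - -5}{-3594 + \sqrt{301}} = \frac{154 + 5}{-3594 + \sqrt{301}} = \frac{159}{-3594 + \sqrt{301}}$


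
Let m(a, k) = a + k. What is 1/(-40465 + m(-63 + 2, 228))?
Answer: -1/40298 ≈ -2.4815e-5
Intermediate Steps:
1/(-40465 + m(-63 + 2, 228)) = 1/(-40465 + ((-63 + 2) + 228)) = 1/(-40465 + (-61 + 228)) = 1/(-40465 + 167) = 1/(-40298) = -1/40298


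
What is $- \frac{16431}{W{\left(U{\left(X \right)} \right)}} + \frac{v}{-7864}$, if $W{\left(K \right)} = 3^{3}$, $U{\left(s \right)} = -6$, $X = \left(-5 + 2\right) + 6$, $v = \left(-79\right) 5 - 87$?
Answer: $- \frac{21533395}{35388} \approx -608.49$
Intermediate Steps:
$v = -482$ ($v = -395 - 87 = -482$)
$X = 3$ ($X = -3 + 6 = 3$)
$W{\left(K \right)} = 27$
$- \frac{16431}{W{\left(U{\left(X \right)} \right)}} + \frac{v}{-7864} = - \frac{16431}{27} - \frac{482}{-7864} = \left(-16431\right) \frac{1}{27} - - \frac{241}{3932} = - \frac{5477}{9} + \frac{241}{3932} = - \frac{21533395}{35388}$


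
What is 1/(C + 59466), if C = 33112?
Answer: 1/92578 ≈ 1.0802e-5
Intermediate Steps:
1/(C + 59466) = 1/(33112 + 59466) = 1/92578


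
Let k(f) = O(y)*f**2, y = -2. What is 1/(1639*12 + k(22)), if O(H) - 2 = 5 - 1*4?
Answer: 1/21120 ≈ 4.7348e-5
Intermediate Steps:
O(H) = 3 (O(H) = 2 + (5 - 1*4) = 2 + (5 - 4) = 2 + 1 = 3)
k(f) = 3*f**2
1/(1639*12 + k(22)) = 1/(1639*12 + 3*22**2) = 1/(19668 + 3*484) = 1/(19668 + 1452) = 1/21120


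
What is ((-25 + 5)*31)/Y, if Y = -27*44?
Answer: 155/297 ≈ 0.52189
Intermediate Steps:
Y = -1188
((-25 + 5)*31)/Y = ((-25 + 5)*31)/(-1188) = -20*31*(-1/1188) = -620*(-1/1188) = 155/297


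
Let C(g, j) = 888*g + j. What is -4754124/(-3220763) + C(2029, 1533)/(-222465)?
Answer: -316688494053/47767136053 ≈ -6.6298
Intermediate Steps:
C(g, j) = j + 888*g
-4754124/(-3220763) + C(2029, 1533)/(-222465) = -4754124/(-3220763) + (1533 + 888*2029)/(-222465) = -4754124*(-1/3220763) + (1533 + 1801752)*(-1/222465) = 4754124/3220763 + 1803285*(-1/222465) = 4754124/3220763 - 120219/14831 = -316688494053/47767136053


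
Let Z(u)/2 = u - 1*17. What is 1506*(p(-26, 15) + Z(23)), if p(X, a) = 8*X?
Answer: -295176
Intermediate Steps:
Z(u) = -34 + 2*u (Z(u) = 2*(u - 1*17) = 2*(u - 17) = 2*(-17 + u) = -34 + 2*u)
1506*(p(-26, 15) + Z(23)) = 1506*(8*(-26) + (-34 + 2*23)) = 1506*(-208 + (-34 + 46)) = 1506*(-208 + 12) = 1506*(-196) = -295176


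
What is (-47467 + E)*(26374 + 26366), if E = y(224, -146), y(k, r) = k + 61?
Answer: -2488378680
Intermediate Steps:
y(k, r) = 61 + k
E = 285 (E = 61 + 224 = 285)
(-47467 + E)*(26374 + 26366) = (-47467 + 285)*(26374 + 26366) = -47182*52740 = -2488378680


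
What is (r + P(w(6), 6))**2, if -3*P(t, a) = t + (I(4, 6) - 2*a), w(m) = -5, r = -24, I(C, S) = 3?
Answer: 3364/9 ≈ 373.78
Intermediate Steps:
P(t, a) = -1 - t/3 + 2*a/3 (P(t, a) = -(t + (3 - 2*a))/3 = -(3 + t - 2*a)/3 = -1 - t/3 + 2*a/3)
(r + P(w(6), 6))**2 = (-24 + (-1 - 1/3*(-5) + (2/3)*6))**2 = (-24 + (-1 + 5/3 + 4))**2 = (-24 + 14/3)**2 = (-58/3)**2 = 3364/9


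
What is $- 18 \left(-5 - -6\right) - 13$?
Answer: $-31$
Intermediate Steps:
$- 18 \left(-5 - -6\right) - 13 = - 18 \left(-5 + 6\right) - 13 = \left(-18\right) 1 - 13 = -18 - 13 = -31$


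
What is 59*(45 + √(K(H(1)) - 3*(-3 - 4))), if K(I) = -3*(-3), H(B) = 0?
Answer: 2655 + 59*√30 ≈ 2978.2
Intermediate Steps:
K(I) = 9
59*(45 + √(K(H(1)) - 3*(-3 - 4))) = 59*(45 + √(9 - 3*(-3 - 4))) = 59*(45 + √(9 - 3*(-7))) = 59*(45 + √(9 + 21)) = 59*(45 + √30) = 2655 + 59*√30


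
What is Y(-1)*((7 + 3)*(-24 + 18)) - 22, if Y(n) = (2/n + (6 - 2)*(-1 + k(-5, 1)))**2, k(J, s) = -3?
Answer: -19462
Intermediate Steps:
Y(n) = (-16 + 2/n)**2 (Y(n) = (2/n + (6 - 2)*(-1 - 3))**2 = (2/n + 4*(-4))**2 = (2/n - 16)**2 = (-16 + 2/n)**2)
Y(-1)*((7 + 3)*(-24 + 18)) - 22 = (4*(1 - 8*(-1))**2/(-1)**2)*((7 + 3)*(-24 + 18)) - 22 = (4*1*(1 + 8)**2)*(10*(-6)) - 22 = (4*1*9**2)*(-60) - 22 = (4*1*81)*(-60) - 22 = 324*(-60) - 22 = -19440 - 22 = -19462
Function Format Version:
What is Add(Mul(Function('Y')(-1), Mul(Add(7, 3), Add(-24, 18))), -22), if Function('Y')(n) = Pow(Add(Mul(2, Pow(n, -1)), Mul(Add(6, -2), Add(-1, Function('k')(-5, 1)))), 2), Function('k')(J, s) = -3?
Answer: -19462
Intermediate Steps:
Function('Y')(n) = Pow(Add(-16, Mul(2, Pow(n, -1))), 2) (Function('Y')(n) = Pow(Add(Mul(2, Pow(n, -1)), Mul(Add(6, -2), Add(-1, -3))), 2) = Pow(Add(Mul(2, Pow(n, -1)), Mul(4, -4)), 2) = Pow(Add(Mul(2, Pow(n, -1)), -16), 2) = Pow(Add(-16, Mul(2, Pow(n, -1))), 2))
Add(Mul(Function('Y')(-1), Mul(Add(7, 3), Add(-24, 18))), -22) = Add(Mul(Mul(4, Pow(-1, -2), Pow(Add(1, Mul(-8, -1)), 2)), Mul(Add(7, 3), Add(-24, 18))), -22) = Add(Mul(Mul(4, 1, Pow(Add(1, 8), 2)), Mul(10, -6)), -22) = Add(Mul(Mul(4, 1, Pow(9, 2)), -60), -22) = Add(Mul(Mul(4, 1, 81), -60), -22) = Add(Mul(324, -60), -22) = Add(-19440, -22) = -19462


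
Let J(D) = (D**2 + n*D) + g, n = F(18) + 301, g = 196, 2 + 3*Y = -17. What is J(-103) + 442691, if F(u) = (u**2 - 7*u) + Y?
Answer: 1208254/3 ≈ 4.0275e+5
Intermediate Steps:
Y = -19/3 (Y = -2/3 + (1/3)*(-17) = -2/3 - 17/3 = -19/3 ≈ -6.3333)
F(u) = -19/3 + u**2 - 7*u (F(u) = (u**2 - 7*u) - 19/3 = -19/3 + u**2 - 7*u)
n = 1478/3 (n = (-19/3 + 18**2 - 7*18) + 301 = (-19/3 + 324 - 126) + 301 = 575/3 + 301 = 1478/3 ≈ 492.67)
J(D) = 196 + D**2 + 1478*D/3 (J(D) = (D**2 + 1478*D/3) + 196 = 196 + D**2 + 1478*D/3)
J(-103) + 442691 = (196 + (-103)**2 + (1478/3)*(-103)) + 442691 = (196 + 10609 - 152234/3) + 442691 = -119819/3 + 442691 = 1208254/3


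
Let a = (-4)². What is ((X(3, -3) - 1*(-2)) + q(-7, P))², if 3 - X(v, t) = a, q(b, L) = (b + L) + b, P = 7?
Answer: 324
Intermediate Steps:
a = 16
q(b, L) = L + 2*b (q(b, L) = (L + b) + b = L + 2*b)
X(v, t) = -13 (X(v, t) = 3 - 1*16 = 3 - 16 = -13)
((X(3, -3) - 1*(-2)) + q(-7, P))² = ((-13 - 1*(-2)) + (7 + 2*(-7)))² = ((-13 + 2) + (7 - 14))² = (-11 - 7)² = (-18)² = 324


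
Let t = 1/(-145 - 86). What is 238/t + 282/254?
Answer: -6982065/127 ≈ -54977.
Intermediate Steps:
t = -1/231 (t = 1/(-231) = -1/231 ≈ -0.0043290)
238/t + 282/254 = 238/(-1/231) + 282/254 = 238*(-231) + 282*(1/254) = -54978 + 141/127 = -6982065/127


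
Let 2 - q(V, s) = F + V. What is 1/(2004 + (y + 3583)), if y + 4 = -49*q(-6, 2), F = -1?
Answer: 1/5142 ≈ 0.00019448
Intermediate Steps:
q(V, s) = 3 - V (q(V, s) = 2 - (-1 + V) = 2 + (1 - V) = 3 - V)
y = -445 (y = -4 - 49*(3 - 1*(-6)) = -4 - 49*(3 + 6) = -4 - 49*9 = -4 - 441 = -445)
1/(2004 + (y + 3583)) = 1/(2004 + (-445 + 3583)) = 1/(2004 + 3138) = 1/5142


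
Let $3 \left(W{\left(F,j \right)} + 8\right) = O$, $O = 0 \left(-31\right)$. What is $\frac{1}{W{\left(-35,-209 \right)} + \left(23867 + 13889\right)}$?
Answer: $\frac{1}{37748} \approx 2.6491 \cdot 10^{-5}$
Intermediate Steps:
$O = 0$
$W{\left(F,j \right)} = -8$ ($W{\left(F,j \right)} = -8 + \frac{1}{3} \cdot 0 = -8 + 0 = -8$)
$\frac{1}{W{\left(-35,-209 \right)} + \left(23867 + 13889\right)} = \frac{1}{-8 + \left(23867 + 13889\right)} = \frac{1}{-8 + 37756} = \frac{1}{37748}$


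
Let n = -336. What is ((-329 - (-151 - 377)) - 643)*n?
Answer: 149184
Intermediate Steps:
((-329 - (-151 - 377)) - 643)*n = ((-329 - (-151 - 377)) - 643)*(-336) = ((-329 - 1*(-528)) - 643)*(-336) = ((-329 + 528) - 643)*(-336) = (199 - 643)*(-336) = -444*(-336) = 149184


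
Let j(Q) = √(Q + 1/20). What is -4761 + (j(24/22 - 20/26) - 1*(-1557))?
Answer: -3204 + √760045/1430 ≈ -3203.4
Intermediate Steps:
j(Q) = √(1/20 + Q) (j(Q) = √(Q + 1/20) = √(1/20 + Q))
-4761 + (j(24/22 - 20/26) - 1*(-1557)) = -4761 + (√(5 + 100*(24/22 - 20/26))/10 - 1*(-1557)) = -4761 + (√(5 + 100*(24*(1/22) - 20*1/26))/10 + 1557) = -4761 + (√(5 + 100*(12/11 - 10/13))/10 + 1557) = -4761 + (√(5 + 100*(46/143))/10 + 1557) = -4761 + (√(5 + 4600/143)/10 + 1557) = -4761 + (√(5315/143)/10 + 1557) = -4761 + ((√760045/143)/10 + 1557) = -4761 + (√760045/1430 + 1557) = -4761 + (1557 + √760045/1430) = -3204 + √760045/1430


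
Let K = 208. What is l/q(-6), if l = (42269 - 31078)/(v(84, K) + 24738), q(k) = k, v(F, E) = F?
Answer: -11191/148932 ≈ -0.075142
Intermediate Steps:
l = 11191/24822 (l = (42269 - 31078)/(84 + 24738) = 11191/24822 ≈ 0.45085)
l/q(-6) = (11191/24822)/(-6) = (11191/24822)*(-⅙) = -11191/148932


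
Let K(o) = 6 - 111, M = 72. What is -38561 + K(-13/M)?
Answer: -38666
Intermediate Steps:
K(o) = -105
-38561 + K(-13/M) = -38561 - 105 = -38666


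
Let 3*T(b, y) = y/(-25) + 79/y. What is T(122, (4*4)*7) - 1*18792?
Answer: -52621123/2800 ≈ -18793.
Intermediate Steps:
T(b, y) = -y/75 + 79/(3*y) (T(b, y) = (y/(-25) + 79/y)/3 = (y*(-1/25) + 79/y)/3 = (-y/25 + 79/y)/3 = (79/y - y/25)/3 = -y/75 + 79/(3*y))
T(122, (4*4)*7) - 1*18792 = (1975 - ((4*4)*7)**2)/(75*(((4*4)*7))) - 1*18792 = (1975 - (16*7)**2)/(75*((16*7))) - 18792 = (1/75)*(1975 - 1*112**2)/112 - 18792 = (1/75)*(1/112)*(1975 - 1*12544) - 18792 = (1/75)*(1/112)*(1975 - 12544) - 18792 = (1/75)*(1/112)*(-10569) - 18792 = -3523/2800 - 18792 = -52621123/2800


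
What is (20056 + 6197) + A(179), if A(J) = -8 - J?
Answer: 26066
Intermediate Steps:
(20056 + 6197) + A(179) = (20056 + 6197) + (-8 - 1*179) = 26253 + (-8 - 179) = 26253 - 187 = 26066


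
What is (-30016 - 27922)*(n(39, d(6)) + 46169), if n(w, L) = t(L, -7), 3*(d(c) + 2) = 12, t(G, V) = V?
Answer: -2674533956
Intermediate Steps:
d(c) = 2 (d(c) = -2 + (⅓)*12 = -2 + 4 = 2)
n(w, L) = -7
(-30016 - 27922)*(n(39, d(6)) + 46169) = (-30016 - 27922)*(-7 + 46169) = -57938*46162 = -2674533956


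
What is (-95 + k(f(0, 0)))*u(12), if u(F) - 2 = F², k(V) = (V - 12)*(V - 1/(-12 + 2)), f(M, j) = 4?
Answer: -93294/5 ≈ -18659.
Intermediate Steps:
k(V) = (-12 + V)*(⅒ + V) (k(V) = (-12 + V)*(V - 1/(-10)) = (-12 + V)*(V - 1*(-⅒)) = (-12 + V)*(V + ⅒) = (-12 + V)*(⅒ + V))
u(F) = 2 + F²
(-95 + k(f(0, 0)))*u(12) = (-95 + (-6/5 + 4² - 119/10*4))*(2 + 12²) = (-95 + (-6/5 + 16 - 238/5))*(2 + 144) = (-95 - 164/5)*146 = -639/5*146 = -93294/5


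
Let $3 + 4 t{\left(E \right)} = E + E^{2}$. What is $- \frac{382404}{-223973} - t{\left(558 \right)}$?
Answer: $- \frac{69859904571}{895892} \approx -77978.0$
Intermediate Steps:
$t{\left(E \right)} = - \frac{3}{4} + \frac{E}{4} + \frac{E^{2}}{4}$ ($t{\left(E \right)} = - \frac{3}{4} + \frac{E + E^{2}}{4} = - \frac{3}{4} + \left(\frac{E}{4} + \frac{E^{2}}{4}\right) = - \frac{3}{4} + \frac{E}{4} + \frac{E^{2}}{4}$)
$- \frac{382404}{-223973} - t{\left(558 \right)} = - \frac{382404}{-223973} - \left(- \frac{3}{4} + \frac{1}{4} \cdot 558 + \frac{558^{2}}{4}\right) = \left(-382404\right) \left(- \frac{1}{223973}\right) - \left(- \frac{3}{4} + \frac{279}{2} + \frac{1}{4} \cdot 311364\right) = \frac{382404}{223973} - \left(- \frac{3}{4} + \frac{279}{2} + 77841\right) = \frac{382404}{223973} - \frac{311919}{4} = - \frac{69859904571}{895892}$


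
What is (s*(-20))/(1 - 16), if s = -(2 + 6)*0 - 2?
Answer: -8/3 ≈ -2.6667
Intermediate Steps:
s = -2 (s = -1*8*0 - 2 = -8*0 - 2 = 0 - 2 = -2)
(s*(-20))/(1 - 16) = (-2*(-20))/(1 - 16) = 40/(-15) = 40*(-1/15) = -8/3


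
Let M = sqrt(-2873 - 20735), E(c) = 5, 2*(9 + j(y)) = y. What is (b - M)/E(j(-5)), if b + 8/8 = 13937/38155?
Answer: -24218/190775 - 2*I*sqrt(5902)/5 ≈ -0.12695 - 30.73*I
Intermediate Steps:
j(y) = -9 + y/2
b = -24218/38155 (b = -1 + 13937/38155 = -24218/38155 ≈ -0.63473)
M = 2*I*sqrt(5902) (M = sqrt(-23608) = 2*I*sqrt(5902) ≈ 153.65*I)
(b - M)/E(j(-5)) = (-24218/38155 - 2*I*sqrt(5902))/5 = (-24218/38155 - 2*I*sqrt(5902))*(1/5) = -24218/190775 - 2*I*sqrt(5902)/5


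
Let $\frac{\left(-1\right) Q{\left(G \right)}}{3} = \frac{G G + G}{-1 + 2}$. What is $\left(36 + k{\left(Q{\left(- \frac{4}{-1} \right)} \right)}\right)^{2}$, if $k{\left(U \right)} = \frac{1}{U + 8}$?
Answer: $\frac{3500641}{2704} \approx 1294.6$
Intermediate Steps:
$Q{\left(G \right)} = - 3 G - 3 G^{2}$ ($Q{\left(G \right)} = - 3 \frac{G G + G}{-1 + 2} = - 3 \frac{G^{2} + G}{1} = - 3 \left(G + G^{2}\right) 1 = - 3 \left(G + G^{2}\right) = - 3 G - 3 G^{2}$)
$k{\left(U \right)} = \frac{1}{8 + U}$
$\left(36 + k{\left(Q{\left(- \frac{4}{-1} \right)} \right)}\right)^{2} = \left(36 + \frac{1}{8 - 3 \left(- \frac{4}{-1}\right) \left(1 - \frac{4}{-1}\right)}\right)^{2} = \left(36 + \frac{1}{8 - 3 \left(\left(-4\right) \left(-1\right)\right) \left(1 - -4\right)}\right)^{2} = \left(36 + \frac{1}{8 - 12 \left(1 + 4\right)}\right)^{2} = \left(36 + \frac{1}{8 - 12 \cdot 5}\right)^{2} = \left(36 + \frac{1}{8 - 60}\right)^{2} = \left(36 + \frac{1}{-52}\right)^{2} = \left(36 - \frac{1}{52}\right)^{2} = \left(\frac{1871}{52}\right)^{2} = \frac{3500641}{2704}$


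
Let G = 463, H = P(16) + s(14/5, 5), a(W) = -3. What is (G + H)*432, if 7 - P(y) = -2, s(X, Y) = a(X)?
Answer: 202608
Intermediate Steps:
s(X, Y) = -3
P(y) = 9 (P(y) = 7 - 1*(-2) = 7 + 2 = 9)
H = 6 (H = 9 - 3 = 6)
(G + H)*432 = (463 + 6)*432 = 469*432 = 202608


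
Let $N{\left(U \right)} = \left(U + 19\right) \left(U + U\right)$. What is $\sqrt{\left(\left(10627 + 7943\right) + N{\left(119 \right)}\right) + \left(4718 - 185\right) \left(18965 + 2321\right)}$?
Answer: $2 \sqrt{24135213} \approx 9825.5$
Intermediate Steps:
$N{\left(U \right)} = 2 U \left(19 + U\right)$ ($N{\left(U \right)} = \left(19 + U\right) 2 U = 2 U \left(19 + U\right)$)
$\sqrt{\left(\left(10627 + 7943\right) + N{\left(119 \right)}\right) + \left(4718 - 185\right) \left(18965 + 2321\right)} = \sqrt{\left(\left(10627 + 7943\right) + 2 \cdot 119 \left(19 + 119\right)\right) + \left(4718 - 185\right) \left(18965 + 2321\right)} = \sqrt{\left(18570 + 2 \cdot 119 \cdot 138\right) + 4533 \cdot 21286} = \sqrt{\left(18570 + 32844\right) + 96489438} = \sqrt{51414 + 96489438} = \sqrt{96540852} = 2 \sqrt{24135213}$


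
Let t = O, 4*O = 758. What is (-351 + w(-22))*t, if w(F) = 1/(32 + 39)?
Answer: -4722340/71 ≈ -66512.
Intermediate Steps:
O = 379/2 (O = (1/4)*758 = 379/2 ≈ 189.50)
t = 379/2 ≈ 189.50
w(F) = 1/71
(-351 + w(-22))*t = (-351 + 1/71)*(379/2) = -24920/71*379/2 = -4722340/71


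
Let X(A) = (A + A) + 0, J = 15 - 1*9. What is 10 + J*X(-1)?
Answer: -2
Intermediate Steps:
J = 6 (J = 15 - 9 = 6)
X(A) = 2*A (X(A) = 2*A + 0 = 2*A)
10 + J*X(-1) = 10 + 6*(2*(-1)) = 10 + 6*(-2) = 10 - 12 = -2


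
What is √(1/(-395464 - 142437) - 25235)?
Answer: 2*I*√1825357863681534/537901 ≈ 158.86*I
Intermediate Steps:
√(1/(-395464 - 142437) - 25235) = √(1/(-537901) - 25235) = √(-1/537901 - 25235) = √(-13573931736/537901) = 2*I*√1825357863681534/537901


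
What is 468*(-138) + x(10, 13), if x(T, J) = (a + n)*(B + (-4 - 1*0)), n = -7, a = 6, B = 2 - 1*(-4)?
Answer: -64586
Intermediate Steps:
B = 6 (B = 2 + 4 = 6)
x(T, J) = -2 (x(T, J) = (6 - 7)*(6 + (-4 - 1*0)) = -(6 + (-4 + 0)) = -(6 - 4) = -1*2 = -2)
468*(-138) + x(10, 13) = 468*(-138) - 2 = -64584 - 2 = -64586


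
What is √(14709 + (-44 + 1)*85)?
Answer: √11054 ≈ 105.14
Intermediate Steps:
√(14709 + (-44 + 1)*85) = √(14709 - 43*85) = √(14709 - 3655) = √11054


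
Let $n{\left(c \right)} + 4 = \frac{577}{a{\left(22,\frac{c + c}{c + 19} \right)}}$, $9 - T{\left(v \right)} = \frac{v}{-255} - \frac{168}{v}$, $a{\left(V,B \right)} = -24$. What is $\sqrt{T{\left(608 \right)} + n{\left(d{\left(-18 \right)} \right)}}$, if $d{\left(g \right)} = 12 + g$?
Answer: $\frac{i \sqrt{683606890}}{6460} \approx 4.0473 i$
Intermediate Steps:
$T{\left(v \right)} = 9 + \frac{168}{v} + \frac{v}{255}$ ($T{\left(v \right)} = 9 - \left(\frac{v}{-255} - \frac{168}{v}\right) = 9 - \left(v \left(- \frac{1}{255}\right) - \frac{168}{v}\right) = 9 - \left(- \frac{v}{255} - \frac{168}{v}\right) = 9 - \left(- \frac{168}{v} - \frac{v}{255}\right) = 9 + \left(\frac{168}{v} + \frac{v}{255}\right) = 9 + \frac{168}{v} + \frac{v}{255}$)
$n{\left(c \right)} = - \frac{673}{24}$ ($n{\left(c \right)} = -4 + \frac{577}{-24} = -4 + 577 \left(- \frac{1}{24}\right) = -4 - \frac{577}{24} = - \frac{673}{24}$)
$\sqrt{T{\left(608 \right)} + n{\left(d{\left(-18 \right)} \right)}} = \sqrt{\left(9 + \frac{168}{608} + \frac{1}{255} \cdot 608\right) - \frac{673}{24}} = \sqrt{\left(9 + 168 \cdot \frac{1}{608} + \frac{608}{255}\right) - \frac{673}{24}} = \sqrt{\left(9 + \frac{21}{76} + \frac{608}{255}\right) - \frac{673}{24}} = \sqrt{\frac{225983}{19380} - \frac{673}{24}} = \sqrt{- \frac{211643}{12920}} = \frac{i \sqrt{683606890}}{6460}$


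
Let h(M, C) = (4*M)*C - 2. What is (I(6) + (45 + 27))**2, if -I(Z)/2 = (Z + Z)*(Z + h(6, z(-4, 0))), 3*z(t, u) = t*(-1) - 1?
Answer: 360000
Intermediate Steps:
z(t, u) = -1/3 - t/3 (z(t, u) = (t*(-1) - 1)/3 = (-t - 1)/3 = (-1 - t)/3 = -1/3 - t/3)
h(M, C) = -2 + 4*C*M (h(M, C) = 4*C*M - 2 = -2 + 4*C*M)
I(Z) = -4*Z*(22 + Z) (I(Z) = -2*(Z + Z)*(Z + (-2 + 4*(-1/3 - 1/3*(-4))*6)) = -2*2*Z*(Z + (-2 + 4*(-1/3 + 4/3)*6)) = -2*2*Z*(Z + (-2 + 4*1*6)) = -2*2*Z*(Z + (-2 + 24)) = -2*2*Z*(Z + 22) = -2*2*Z*(22 + Z) = -4*Z*(22 + Z))
(I(6) + (45 + 27))**2 = (-4*6*(22 + 6) + (45 + 27))**2 = (-4*6*28 + 72)**2 = (-672 + 72)**2 = (-600)**2 = 360000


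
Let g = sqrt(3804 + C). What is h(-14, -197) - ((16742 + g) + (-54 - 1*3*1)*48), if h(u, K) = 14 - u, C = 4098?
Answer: -13978 - 3*sqrt(878) ≈ -14067.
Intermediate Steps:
g = 3*sqrt(878) (g = sqrt(3804 + 4098) = sqrt(7902) = 3*sqrt(878) ≈ 88.893)
h(-14, -197) - ((16742 + g) + (-54 - 1*3*1)*48) = (14 - 1*(-14)) - ((16742 + 3*sqrt(878)) + (-54 - 1*3*1)*48) = (14 + 14) - ((16742 + 3*sqrt(878)) + (-54 - 3*1)*48) = 28 - ((16742 + 3*sqrt(878)) + (-54 - 3)*48) = 28 - ((16742 + 3*sqrt(878)) - 57*48) = 28 - ((16742 + 3*sqrt(878)) - 2736) = 28 - (14006 + 3*sqrt(878)) = 28 + (-14006 - 3*sqrt(878)) = -13978 - 3*sqrt(878)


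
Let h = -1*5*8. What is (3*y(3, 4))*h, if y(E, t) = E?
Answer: -360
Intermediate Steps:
h = -40 (h = -5*8 = -40)
(3*y(3, 4))*h = (3*3)*(-40) = 9*(-40) = -360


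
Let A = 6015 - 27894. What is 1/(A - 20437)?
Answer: -1/42316 ≈ -2.3632e-5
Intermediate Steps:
A = -21879
1/(A - 20437) = 1/(-21879 - 20437) = 1/(-42316) = -1/42316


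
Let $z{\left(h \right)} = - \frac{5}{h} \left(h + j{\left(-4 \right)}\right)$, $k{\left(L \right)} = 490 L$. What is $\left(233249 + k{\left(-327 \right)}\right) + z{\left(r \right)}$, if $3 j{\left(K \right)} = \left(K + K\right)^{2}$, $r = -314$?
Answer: $\frac{34389754}{471} \approx 73014.0$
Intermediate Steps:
$j{\left(K \right)} = \frac{4 K^{2}}{3}$ ($j{\left(K \right)} = \frac{\left(K + K\right)^{2}}{3} = \frac{\left(2 K\right)^{2}}{3} = \frac{4 K^{2}}{3}$)
$z{\left(h \right)} = - \frac{5 \left(\frac{64}{3} + h\right)}{h}$ ($z{\left(h \right)} = - \frac{5}{h} \left(h + \frac{4 \left(-4\right)^{2}}{3}\right) = - \frac{5}{h} \left(h + \frac{4}{3} \cdot 16\right) = - \frac{5}{h} \left(h + \frac{64}{3}\right) = - \frac{5}{h} \left(\frac{64}{3} + h\right) = - \frac{5 \left(\frac{64}{3} + h\right)}{h}$)
$\left(233249 + k{\left(-327 \right)}\right) + z{\left(r \right)} = \left(233249 + 490 \left(-327\right)\right) - \left(5 + \frac{320}{3 \left(-314\right)}\right) = \left(233249 - 160230\right) - \frac{2195}{471} = 73019 + \left(-5 + \frac{160}{471}\right) = 73019 - \frac{2195}{471} = \frac{34389754}{471}$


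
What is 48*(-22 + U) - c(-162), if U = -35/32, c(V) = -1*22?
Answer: -2173/2 ≈ -1086.5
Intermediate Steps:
c(V) = -22
U = -35/32 (U = -35*1/32 = -35/32 ≈ -1.0938)
48*(-22 + U) - c(-162) = 48*(-22 - 35/32) - 1*(-22) = 48*(-739/32) + 22 = -2217/2 + 22 = -2173/2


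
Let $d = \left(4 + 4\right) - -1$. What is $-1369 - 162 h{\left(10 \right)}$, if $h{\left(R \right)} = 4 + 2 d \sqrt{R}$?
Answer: $-2017 - 2916 \sqrt{10} \approx -11238.0$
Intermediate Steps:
$d = 9$ ($d = 8 + 1 = 9$)
$h{\left(R \right)} = 4 + 18 \sqrt{R}$ ($h{\left(R \right)} = 4 + 2 \cdot 9 \sqrt{R} = 4 + 18 \sqrt{R}$)
$-1369 - 162 h{\left(10 \right)} = -1369 - 162 \left(4 + 18 \sqrt{10}\right) = -1369 - \left(648 + 2916 \sqrt{10}\right) = -2017 - 2916 \sqrt{10}$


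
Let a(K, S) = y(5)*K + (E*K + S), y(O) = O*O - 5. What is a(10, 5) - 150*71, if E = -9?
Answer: -10535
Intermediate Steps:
y(O) = -5 + O² (y(O) = O² - 5 = -5 + O²)
a(K, S) = S + 11*K (a(K, S) = (-5 + 5²)*K + (-9*K + S) = (-5 + 25)*K + (S - 9*K) = 20*K + (S - 9*K) = S + 11*K)
a(10, 5) - 150*71 = (5 + 11*10) - 150*71 = (5 + 110) - 10650 = 115 - 10650 = -10535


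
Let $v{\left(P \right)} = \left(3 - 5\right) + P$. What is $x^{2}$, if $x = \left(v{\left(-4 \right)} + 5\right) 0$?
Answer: $0$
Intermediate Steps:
$v{\left(P \right)} = -2 + P$
$x = 0$ ($x = \left(\left(-2 - 4\right) + 5\right) 0 = \left(-6 + 5\right) 0 = \left(-1\right) 0 = 0$)
$x^{2} = 0^{2} = 0$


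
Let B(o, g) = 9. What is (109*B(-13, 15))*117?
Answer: 114777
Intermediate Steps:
(109*B(-13, 15))*117 = (109*9)*117 = 981*117 = 114777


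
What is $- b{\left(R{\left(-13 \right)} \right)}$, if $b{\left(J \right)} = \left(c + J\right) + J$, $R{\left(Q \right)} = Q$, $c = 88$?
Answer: $-62$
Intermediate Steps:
$b{\left(J \right)} = 88 + 2 J$ ($b{\left(J \right)} = \left(88 + J\right) + J = 88 + 2 J$)
$- b{\left(R{\left(-13 \right)} \right)} = - (88 + 2 \left(-13\right)) = - (88 - 26) = \left(-1\right) 62 = -62$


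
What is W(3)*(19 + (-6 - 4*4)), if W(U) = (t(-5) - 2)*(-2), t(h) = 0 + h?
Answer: -42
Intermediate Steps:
t(h) = h
W(U) = 14 (W(U) = (-5 - 2)*(-2) = -7*(-2) = 14)
W(3)*(19 + (-6 - 4*4)) = 14*(19 + (-6 - 4*4)) = 14*(19 + (-6 - 16)) = 14*(19 - 22) = 14*(-3) = -42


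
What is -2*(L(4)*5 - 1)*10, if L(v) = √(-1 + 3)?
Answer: 20 - 100*√2 ≈ -121.42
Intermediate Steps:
L(v) = √2
-2*(L(4)*5 - 1)*10 = -2*(√2*5 - 1)*10 = -2*(5*√2 - 1)*10 = -2*(-1 + 5*√2)*10 = (2 - 10*√2)*10 = 20 - 100*√2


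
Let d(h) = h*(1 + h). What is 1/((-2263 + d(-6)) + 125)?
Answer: -1/2108 ≈ -0.00047438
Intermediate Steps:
1/((-2263 + d(-6)) + 125) = 1/((-2263 - 6*(1 - 6)) + 125) = 1/((-2263 - 6*(-5)) + 125) = 1/((-2263 + 30) + 125) = 1/(-2233 + 125) = 1/(-2108) = -1/2108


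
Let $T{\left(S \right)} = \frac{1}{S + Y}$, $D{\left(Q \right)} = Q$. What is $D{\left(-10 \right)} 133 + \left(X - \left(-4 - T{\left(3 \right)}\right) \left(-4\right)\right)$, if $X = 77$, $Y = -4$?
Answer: $-1265$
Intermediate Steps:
$T{\left(S \right)} = \frac{1}{-4 + S}$ ($T{\left(S \right)} = \frac{1}{S - 4} = \frac{1}{-4 + S}$)
$D{\left(-10 \right)} 133 + \left(X - \left(-4 - T{\left(3 \right)}\right) \left(-4\right)\right) = \left(-10\right) 133 + \left(77 - \left(-4 - \frac{1}{-4 + 3}\right) \left(-4\right)\right) = -1330 + \left(77 - \left(-4 - \frac{1}{-1}\right) \left(-4\right)\right) = -1330 + \left(77 - \left(-4 - -1\right) \left(-4\right)\right) = -1330 + \left(77 - \left(-4 + 1\right) \left(-4\right)\right) = -1330 + \left(77 - \left(-3\right) \left(-4\right)\right) = -1330 + \left(77 - 12\right) = -1330 + 65 = -1265$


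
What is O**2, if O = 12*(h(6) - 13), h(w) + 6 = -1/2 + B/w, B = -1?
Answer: 55696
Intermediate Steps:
h(w) = -13/2 - 1/w (h(w) = -6 + (-1/2 - 1/w) = -13/2 - 1/w)
O = -236 (O = 12*((-13/2 - 1/6) - 13) = 12*(-20/3 - 13) = 12*(-59/3) = -236)
O**2 = (-236)**2 = 55696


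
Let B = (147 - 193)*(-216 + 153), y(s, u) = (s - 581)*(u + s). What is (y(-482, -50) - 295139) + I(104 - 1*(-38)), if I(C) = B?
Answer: 273275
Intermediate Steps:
y(s, u) = (-581 + s)*(s + u)
B = 2898 (B = -46*(-63) = 2898)
I(C) = 2898
(y(-482, -50) - 295139) + I(104 - 1*(-38)) = (((-482)² - 581*(-482) - 581*(-50) - 482*(-50)) - 295139) + 2898 = ((232324 + 280042 + 29050 + 24100) - 295139) + 2898 = (565516 - 295139) + 2898 = 270377 + 2898 = 273275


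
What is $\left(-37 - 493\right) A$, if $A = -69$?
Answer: $36570$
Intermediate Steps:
$\left(-37 - 493\right) A = \left(-37 - 493\right) \left(-69\right) = \left(-530\right) \left(-69\right) = 36570$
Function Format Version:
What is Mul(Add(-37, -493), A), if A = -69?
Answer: 36570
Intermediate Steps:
Mul(Add(-37, -493), A) = Mul(Add(-37, -493), -69) = Mul(-530, -69) = 36570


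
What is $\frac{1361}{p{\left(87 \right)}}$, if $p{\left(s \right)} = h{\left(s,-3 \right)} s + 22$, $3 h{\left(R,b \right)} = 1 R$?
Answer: $\frac{1361}{2545} \approx 0.53477$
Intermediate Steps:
$h{\left(R,b \right)} = \frac{R}{3}$ ($h{\left(R,b \right)} = \frac{1 R}{3} = \frac{R}{3}$)
$p{\left(s \right)} = 22 + \frac{s^{2}}{3}$ ($p{\left(s \right)} = \frac{s}{3} s + 22 = \frac{s^{2}}{3} + 22 = 22 + \frac{s^{2}}{3}$)
$\frac{1361}{p{\left(87 \right)}} = \frac{1361}{22 + \frac{87^{2}}{3}} = \frac{1361}{22 + \frac{1}{3} \cdot 7569} = \frac{1361}{22 + 2523} = \frac{1361}{2545}$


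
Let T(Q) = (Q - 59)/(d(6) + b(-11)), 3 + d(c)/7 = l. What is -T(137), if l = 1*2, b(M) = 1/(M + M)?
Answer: 1716/155 ≈ 11.071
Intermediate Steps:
b(M) = 1/(2*M)
l = 2
d(c) = -7 (d(c) = -21 + 7*2 = -21 + 14 = -7)
T(Q) = 1298/155 - 22*Q/155 (T(Q) = (Q - 59)/(-7 + (½)/(-11)) = (-59 + Q)/(-7 + (½)*(-1/11)) = (-59 + Q)/(-7 - 1/22) = (-59 + Q)/(-155/22) = (-59 + Q)*(-22/155) = 1298/155 - 22*Q/155)
-T(137) = -(1298/155 - 22/155*137) = -(1298/155 - 3014/155) = -1*(-1716/155) = 1716/155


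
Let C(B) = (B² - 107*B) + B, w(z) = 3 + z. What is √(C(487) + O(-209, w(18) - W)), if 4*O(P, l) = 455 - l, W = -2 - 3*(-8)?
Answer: 21*√421 ≈ 430.88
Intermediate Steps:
W = 22 (W = -2 + 24 = 22)
C(B) = B² - 106*B
O(P, l) = 455/4 - l/4 (O(P, l) = (455 - l)/4 = 455/4 - l/4)
√(C(487) + O(-209, w(18) - W)) = √(487*(-106 + 487) + (455/4 - ((3 + 18) - 1*22)/4)) = √(487*381 + (455/4 - (21 - 22)/4)) = √(185547 + (455/4 - ¼*(-1))) = √(185547 + (455/4 + ¼)) = √(185547 + 114) = √185661 = 21*√421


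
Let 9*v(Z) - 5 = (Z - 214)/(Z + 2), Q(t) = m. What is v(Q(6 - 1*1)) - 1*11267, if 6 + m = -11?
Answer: -168971/15 ≈ -11265.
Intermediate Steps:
m = -17 (m = -6 - 11 = -17)
Q(t) = -17
v(Z) = 5/9 + (-214 + Z)/(9*(2 + Z)) (v(Z) = 5/9 + ((Z - 214)/(Z + 2))/9 = 5/9 + ((-214 + Z)/(2 + Z))/9 = 5/9 + (-214 + Z)/(9*(2 + Z)))
v(Q(6 - 1*1)) - 1*11267 = 2*(-34 - 17)/(3*(2 - 17)) - 1*11267 = (2/3)*(-51)/(-15) - 11267 = (2/3)*(-1/15)*(-51) - 11267 = 34/15 - 11267 = -168971/15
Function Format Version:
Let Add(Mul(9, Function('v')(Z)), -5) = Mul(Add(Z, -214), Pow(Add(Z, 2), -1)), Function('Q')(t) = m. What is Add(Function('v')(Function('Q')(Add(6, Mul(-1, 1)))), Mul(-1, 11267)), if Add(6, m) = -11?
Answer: Rational(-168971, 15) ≈ -11265.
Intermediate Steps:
m = -17 (m = Add(-6, -11) = -17)
Function('Q')(t) = -17
Function('v')(Z) = Add(Rational(5, 9), Mul(Rational(1, 9), Pow(Add(2, Z), -1), Add(-214, Z))) (Function('v')(Z) = Add(Rational(5, 9), Mul(Rational(1, 9), Mul(Add(Z, -214), Pow(Add(Z, 2), -1)))) = Add(Rational(5, 9), Mul(Rational(1, 9), Mul(Add(-214, Z), Pow(Add(2, Z), -1)))) = Add(Rational(5, 9), Mul(Rational(1, 9), Mul(Pow(Add(2, Z), -1), Add(-214, Z)))) = Add(Rational(5, 9), Mul(Rational(1, 9), Pow(Add(2, Z), -1), Add(-214, Z))))
Add(Function('v')(Function('Q')(Add(6, Mul(-1, 1)))), Mul(-1, 11267)) = Add(Mul(Rational(2, 3), Pow(Add(2, -17), -1), Add(-34, -17)), Mul(-1, 11267)) = Add(Mul(Rational(2, 3), Pow(-15, -1), -51), -11267) = Add(Mul(Rational(2, 3), Rational(-1, 15), -51), -11267) = Add(Rational(34, 15), -11267) = Rational(-168971, 15)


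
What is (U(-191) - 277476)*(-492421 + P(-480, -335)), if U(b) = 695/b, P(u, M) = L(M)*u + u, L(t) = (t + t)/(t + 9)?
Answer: 4266582319412093/31133 ≈ 1.3704e+11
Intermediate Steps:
L(t) = 2*t/(9 + t) (L(t) = (2*t)/(9 + t) = 2*t/(9 + t))
P(u, M) = u + 2*M*u/(9 + M) (P(u, M) = (2*M/(9 + M))*u + u = 2*M*u/(9 + M) + u = u + 2*M*u/(9 + M))
(U(-191) - 277476)*(-492421 + P(-480, -335)) = (695/(-191) - 277476)*(-492421 + 3*(-480)*(3 - 335)/(9 - 335)) = (695*(-1/191) - 277476)*(-492421 + 3*(-480)*(-332)/(-326)) = (-695/191 - 277476)*(-492421 + 3*(-480)*(-1/326)*(-332)) = -52998611*(-492421 - 239040/163)/191 = -52998611/191*(-80503663/163) = 4266582319412093/31133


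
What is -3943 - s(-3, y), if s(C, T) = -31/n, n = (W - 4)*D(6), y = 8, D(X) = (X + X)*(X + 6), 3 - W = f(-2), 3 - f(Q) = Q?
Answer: -3406783/864 ≈ -3943.0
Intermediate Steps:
f(Q) = 3 - Q
W = -2 (W = 3 - (3 - 1*(-2)) = 3 - (3 + 2) = 3 - 1*5 = 3 - 5 = -2)
D(X) = 2*X*(6 + X) (D(X) = (2*X)*(6 + X) = 2*X*(6 + X))
n = -864 (n = (-2 - 4)*(2*6*(6 + 6)) = -12*6*12 = -6*144 = -864)
s(C, T) = 31/864 (s(C, T) = -31/(-864) = -31*(-1/864) = 31/864)
-3943 - s(-3, y) = -3943 - 1*31/864 = -3943 - 31/864 = -3406783/864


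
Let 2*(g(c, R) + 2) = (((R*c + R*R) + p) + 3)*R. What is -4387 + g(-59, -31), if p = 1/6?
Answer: -572197/12 ≈ -47683.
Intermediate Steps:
p = 1/6 ≈ 0.16667
g(c, R) = -2 + R*(19/6 + R**2 + R*c)/2 (g(c, R) = -2 + ((((R*c + R*R) + 1/6) + 3)*R)/2 = -2 + ((((R*c + R**2) + 1/6) + 3)*R)/2 = -2 + ((((R**2 + R*c) + 1/6) + 3)*R)/2 = -2 + (((1/6 + R**2 + R*c) + 3)*R)/2 = -2 + ((19/6 + R**2 + R*c)*R)/2 = -2 + (R*(19/6 + R**2 + R*c))/2 = -2 + R*(19/6 + R**2 + R*c)/2)
-4387 + g(-59, -31) = -4387 + (-2 + (1/2)*(-31)**3 + (19/12)*(-31) + (1/2)*(-59)*(-31)**2) = -4387 + (-2 + (1/2)*(-29791) - 589/12 + (1/2)*(-59)*961) = -4387 + (-2 - 29791/2 - 589/12 - 56699/2) = -4387 - 519553/12 = -572197/12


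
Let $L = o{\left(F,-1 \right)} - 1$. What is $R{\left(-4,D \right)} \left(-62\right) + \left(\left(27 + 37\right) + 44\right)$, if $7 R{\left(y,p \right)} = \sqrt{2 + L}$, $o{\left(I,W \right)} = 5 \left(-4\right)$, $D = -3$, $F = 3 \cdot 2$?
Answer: $108 - \frac{62 i \sqrt{19}}{7} \approx 108.0 - 38.607 i$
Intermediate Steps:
$F = 6$
$o{\left(I,W \right)} = -20$
$L = -21$ ($L = -20 - 1 = -21$)
$R{\left(y,p \right)} = \frac{i \sqrt{19}}{7}$ ($R{\left(y,p \right)} = \frac{\sqrt{2 - 21}}{7} = \frac{\sqrt{-19}}{7} = \frac{i \sqrt{19}}{7}$)
$R{\left(-4,D \right)} \left(-62\right) + \left(\left(27 + 37\right) + 44\right) = \frac{i \sqrt{19}}{7} \left(-62\right) + \left(\left(27 + 37\right) + 44\right) = - \frac{62 i \sqrt{19}}{7} + \left(64 + 44\right) = - \frac{62 i \sqrt{19}}{7} + 108 = 108 - \frac{62 i \sqrt{19}}{7}$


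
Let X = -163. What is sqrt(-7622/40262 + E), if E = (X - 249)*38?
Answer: I*sqrt(6344782831857)/20131 ≈ 125.12*I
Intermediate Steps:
E = -15656 (E = (-163 - 249)*38 = -412*38 = -15656)
sqrt(-7622/40262 + E) = sqrt(-7622/40262 - 15656) = sqrt(-7622*1/40262 - 15656) = sqrt(-3811/20131 - 15656) = sqrt(-315174747/20131) = I*sqrt(6344782831857)/20131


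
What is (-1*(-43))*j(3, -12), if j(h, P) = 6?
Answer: 258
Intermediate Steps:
(-1*(-43))*j(3, -12) = -1*(-43)*6 = 43*6 = 258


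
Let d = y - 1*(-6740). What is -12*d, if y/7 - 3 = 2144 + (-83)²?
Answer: -839904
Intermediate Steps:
y = 63252 (y = 21 + 7*(2144 + (-83)²) = 21 + 7*(2144 + 6889) = 21 + 7*9033 = 21 + 63231 = 63252)
d = 69992 (d = 63252 - 1*(-6740) = 63252 + 6740 = 69992)
-12*d = -12*69992 = -839904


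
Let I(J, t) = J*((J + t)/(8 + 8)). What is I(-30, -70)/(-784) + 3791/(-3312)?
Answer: -449143/324576 ≈ -1.3838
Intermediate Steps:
I(J, t) = J*(J/16 + t/16) (I(J, t) = J*((J + t)/16) = J*((J + t)*(1/16)) = J*(J/16 + t/16))
I(-30, -70)/(-784) + 3791/(-3312) = ((1/16)*(-30)*(-30 - 70))/(-784) + 3791/(-3312) = ((1/16)*(-30)*(-100))*(-1/784) + 3791*(-1/3312) = (375/2)*(-1/784) - 3791/3312 = -375/1568 - 3791/3312 = -449143/324576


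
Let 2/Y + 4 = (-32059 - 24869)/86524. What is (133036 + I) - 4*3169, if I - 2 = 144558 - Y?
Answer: 13346161391/50378 ≈ 2.6492e+5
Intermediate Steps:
Y = -21631/50378 (Y = 2/(-4 + (-32059 - 24869)/86524) = 2/(-4 - 56928*1/86524) = 2/(-4 - 14232/21631) = 2/(-100756/21631) = 2*(-21631/100756) = -21631/50378 ≈ -0.42937)
I = 7282665311/50378 (I = 2 + (144558 - 1*(-21631/50378)) = 2 + (144558 + 21631/50378) = 2 + 7282564555/50378 = 7282665311/50378 ≈ 1.4456e+5)
(133036 + I) - 4*3169 = (133036 + 7282665311/50378) - 4*3169 = 13984752919/50378 - 12676 = 13346161391/50378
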